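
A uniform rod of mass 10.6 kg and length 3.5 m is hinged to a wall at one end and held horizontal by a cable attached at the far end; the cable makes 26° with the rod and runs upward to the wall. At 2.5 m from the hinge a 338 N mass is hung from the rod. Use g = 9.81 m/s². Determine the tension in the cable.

T ≈ 669 N

Take torques about the hinge: T sin 26° · 3.5 = 10.6×9.81×1.75 + 338×2.5 = 1027 N·m.
So T = 1027 / (0.4384 × 3.5) = 669.35 N.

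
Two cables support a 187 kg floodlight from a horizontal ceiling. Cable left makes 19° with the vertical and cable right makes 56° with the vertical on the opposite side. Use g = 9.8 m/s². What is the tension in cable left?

T_left ≈ 1570 N

Angles from the horizontal: cable left is 90° − 19° = 71°, cable right is 90° − 56° = 34°.
Weight W = 187 × 9.8 = 1833 N acts straight down.
Horizontal: T_left cos 71° = T_right cos 34°  →  T_right = 0.3927 T_left.
Vertical: T_left sin 71° + T_right sin 34° = 1833.
Substituting the horizontal relation into the vertical equation gives 1.165 T_left = 1833, so T_left = 1573 N.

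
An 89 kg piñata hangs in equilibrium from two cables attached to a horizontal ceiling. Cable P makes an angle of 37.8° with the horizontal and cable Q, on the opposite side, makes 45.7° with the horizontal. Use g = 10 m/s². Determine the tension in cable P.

T_P ≈ 626 N

Weight W = 89 × 10 = 890 N acts straight down.
Horizontal: T_P cos 37.8° = T_Q cos 45.7°  →  T_Q = 1.131 T_P.
Vertical: T_P sin 37.8° + T_Q sin 45.7° = 890.
Substituting the horizontal relation into the vertical equation gives 1.423 T_P = 890, so T_P = 625.6 N.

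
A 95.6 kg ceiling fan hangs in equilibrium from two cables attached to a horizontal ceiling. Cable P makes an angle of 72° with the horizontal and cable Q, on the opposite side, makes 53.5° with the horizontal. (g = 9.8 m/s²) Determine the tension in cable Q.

Weight W = 95.6 × 9.8 = 936.9 N acts straight down.
Horizontal: T_P cos 72° = T_Q cos 53.5°  →  T_P = 1.925 T_Q.
Vertical: T_P sin 72° + T_Q sin 53.5° = 936.9.
Substituting the horizontal relation into the vertical equation gives 2.635 T_Q = 936.9, so T_Q = 355.6 N.

T_Q ≈ 356 N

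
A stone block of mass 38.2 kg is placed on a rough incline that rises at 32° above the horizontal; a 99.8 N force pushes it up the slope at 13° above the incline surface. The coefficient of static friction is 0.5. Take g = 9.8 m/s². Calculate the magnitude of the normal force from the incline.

N ≈ 295 N

Axes along / perpendicular to the incline. W sin 32° = 198.4 N down-slope; W cos 32° = 317.5 N into the surface.
Perpendicular: N = W cos 32° − P sin 13° = 317.5 − 22.45 = 295 N.
Along incline: P cos 13° + f = W sin 32° (friction acts up-slope) → f = 198.4 − 97.24 = 101.1 N.
|f| = 101.1 N ≤ μN = 147.5 N, so the stone block is indeed static.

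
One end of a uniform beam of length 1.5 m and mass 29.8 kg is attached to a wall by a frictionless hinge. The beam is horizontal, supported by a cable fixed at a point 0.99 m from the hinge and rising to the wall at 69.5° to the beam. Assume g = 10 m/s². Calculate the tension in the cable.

T ≈ 241 N

Take torques about the hinge: T sin 69.5° · 0.99 = 29.8×10×0.75 = 223.5 N·m.
So T = 223.5 / (0.9367 × 0.99) = 241.02 N.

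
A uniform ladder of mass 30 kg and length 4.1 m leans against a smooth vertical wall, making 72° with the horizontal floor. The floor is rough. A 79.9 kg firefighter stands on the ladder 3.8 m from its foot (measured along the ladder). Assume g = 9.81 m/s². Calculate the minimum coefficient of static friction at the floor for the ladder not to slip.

ΣF_y = 0: N_floor = 30×9.81 + 79.9×9.81 = 1078.1 N.
Torques about the foot: N_wall · 4.1 sin 72° = 30×9.81×2.05 cos 72° + 79.9×9.81×3.8 cos 72° → N_wall = 283.86 N.
ΣF_x = 0: f_floor = N_wall = 283.86 N.
μ_min = f_floor / N_floor = 283.86 / 1078.1 = 0.2633.

μ_min ≈ 0.263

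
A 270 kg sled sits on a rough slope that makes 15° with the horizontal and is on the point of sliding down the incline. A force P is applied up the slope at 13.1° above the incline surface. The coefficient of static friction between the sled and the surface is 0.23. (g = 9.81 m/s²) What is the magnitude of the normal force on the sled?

On the verge of sliding down the incline, friction equals μN and acts up the slope.
Perpendicular: N + P sin 13.1° = W cos 15° = 2558 N.
Along incline: P cos 13.1° + μN = W sin 15° with W sin 15° = 685.5 N.
Solving the pair for P and N: P = 105.3 N, N = 2535 N (and f = μN = 583 N).

N ≈ 2530 N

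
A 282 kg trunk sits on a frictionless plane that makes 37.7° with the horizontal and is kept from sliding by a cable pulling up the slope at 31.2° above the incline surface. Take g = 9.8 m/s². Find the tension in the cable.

T ≈ 1980 N

Take axes along and perpendicular to the incline. Weight components: W sin 37.7° = 1690 N down-slope, W cos 37.7° = 2187 N into the surface.
Along incline: T cos 31.2° = W sin 37.7° → T = 1976 N.
Perpendicular: N = W cos 37.7° − T sin 31.2° = 1163 N.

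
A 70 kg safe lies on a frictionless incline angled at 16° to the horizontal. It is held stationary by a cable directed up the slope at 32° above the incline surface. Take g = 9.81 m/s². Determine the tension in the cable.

T ≈ 223 N

Take axes along and perpendicular to the incline. Weight components: W sin 16° = 189.3 N down-slope, W cos 16° = 660.1 N into the surface.
Along incline: T cos 32° = W sin 16° → T = 223.2 N.
Perpendicular: N = W cos 16° − T sin 32° = 541.8 N.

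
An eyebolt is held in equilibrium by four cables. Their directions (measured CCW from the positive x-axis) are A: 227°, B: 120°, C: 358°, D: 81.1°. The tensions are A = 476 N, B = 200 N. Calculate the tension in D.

T_D ≈ 191 N

Resolve: ΣF_x = 476 cos 227° + 200 cos 120° + T_C cos 358° + T_D cos 81.1° = 0.
        ΣF_y = 476 sin 227° + 200 sin 120° + T_C sin 358° + T_D sin 81.1° = 0.
The known terms sum to (-424.6, -174.9) N, so 0.9994 T_C + 0.1547 T_D = 424.6 and -0.0349 T_C + 0.9880 T_D = 174.9.
Solving simultaneously: T_C = 395.3 N, T_D = 191 N.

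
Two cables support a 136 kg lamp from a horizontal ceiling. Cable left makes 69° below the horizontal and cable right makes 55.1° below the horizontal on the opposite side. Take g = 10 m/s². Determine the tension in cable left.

T_left ≈ 940 N

Weight W = 136 × 10 = 1360 N acts straight down.
Horizontal: T_left cos 69° = T_right cos 55.1°  →  T_right = 0.6264 T_left.
Vertical: T_left sin 69° + T_right sin 55.1° = 1360.
Substituting the horizontal relation into the vertical equation gives 1.447 T_left = 1360, so T_left = 939.7 N.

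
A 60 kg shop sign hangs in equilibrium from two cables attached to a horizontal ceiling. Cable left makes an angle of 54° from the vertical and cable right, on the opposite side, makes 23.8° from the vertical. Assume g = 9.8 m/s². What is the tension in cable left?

T_left ≈ 243 N

Angles from the horizontal: cable left is 90° − 54° = 36°, cable right is 90° − 23.8° = 66.2°.
Weight W = 60 × 9.8 = 588 N acts straight down.
Horizontal: T_left cos 36° = T_right cos 66.2°  →  T_right = 2.005 T_left.
Vertical: T_left sin 36° + T_right sin 66.2° = 588.
Substituting the horizontal relation into the vertical equation gives 2.422 T_left = 588, so T_left = 242.8 N.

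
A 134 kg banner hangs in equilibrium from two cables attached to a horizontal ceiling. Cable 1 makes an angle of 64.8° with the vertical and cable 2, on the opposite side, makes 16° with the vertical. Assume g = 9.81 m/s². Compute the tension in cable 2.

Angles from the horizontal: cable 1 is 90° − 64.8° = 25.2°, cable 2 is 90° − 16° = 74°.
Weight W = 134 × 9.81 = 1315 N acts straight down.
Horizontal: T_1 cos 25.2° = T_2 cos 74°  →  T_1 = 0.3046 T_2.
Vertical: T_1 sin 25.2° + T_2 sin 74° = 1315.
Substituting the horizontal relation into the vertical equation gives 1.091 T_2 = 1315, so T_2 = 1205 N.

T_2 ≈ 1200 N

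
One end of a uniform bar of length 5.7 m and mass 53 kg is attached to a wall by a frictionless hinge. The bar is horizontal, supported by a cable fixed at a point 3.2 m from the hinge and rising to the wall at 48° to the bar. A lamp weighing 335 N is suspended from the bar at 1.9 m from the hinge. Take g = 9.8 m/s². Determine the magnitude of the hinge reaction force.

|H| ≈ 626 N

Take torques about the hinge: T sin 48° · 3.2 = 53×9.8×2.85 + 335×1.9 = 2116.8 N·m.
So T = 2116.8 / (0.7431 × 3.2) = 890.13 N.
ΣF_x = 0: H_x = T cos 48° = 595.61 N.
ΣF_y = 0: H_y = (53×9.8 + 335) − T sin 48° = 854.4 − 661.5 = 192.9 N.
|H| = √(H_x² + H_y²) = √((595.61)² + (192.9)²) = 626.07 N.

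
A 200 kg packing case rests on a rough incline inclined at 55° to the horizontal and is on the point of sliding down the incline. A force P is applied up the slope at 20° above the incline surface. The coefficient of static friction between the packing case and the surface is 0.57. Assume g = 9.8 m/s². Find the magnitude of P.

On the verge of sliding down the incline, friction equals μN and acts up the slope.
Perpendicular: N + P sin 20° = W cos 55° = 1124 N.
Along incline: P cos 20° + μN = W sin 55° with W sin 55° = 1606 N.
Solving the pair for P and N: P = 1295 N, N = 681.2 N (and f = μN = 388.3 N).

P ≈ 1300 N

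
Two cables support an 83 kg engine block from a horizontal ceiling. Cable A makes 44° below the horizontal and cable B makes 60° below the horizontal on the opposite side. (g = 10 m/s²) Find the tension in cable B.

T_B ≈ 615 N

Weight W = 83 × 10 = 830 N acts straight down.
Horizontal: T_A cos 44° = T_B cos 60°  →  T_A = 0.6951 T_B.
Vertical: T_A sin 44° + T_B sin 60° = 830.
Substituting the horizontal relation into the vertical equation gives 1.349 T_B = 830, so T_B = 615.3 N.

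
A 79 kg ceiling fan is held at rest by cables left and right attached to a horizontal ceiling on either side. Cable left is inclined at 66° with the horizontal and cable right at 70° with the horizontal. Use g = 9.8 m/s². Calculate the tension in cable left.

T_left ≈ 381 N

Weight W = 79 × 9.8 = 774.2 N acts straight down.
Horizontal: T_left cos 66° = T_right cos 70°  →  T_right = 1.189 T_left.
Vertical: T_left sin 66° + T_right sin 70° = 774.2.
Substituting the horizontal relation into the vertical equation gives 2.031 T_left = 774.2, so T_left = 381.2 N.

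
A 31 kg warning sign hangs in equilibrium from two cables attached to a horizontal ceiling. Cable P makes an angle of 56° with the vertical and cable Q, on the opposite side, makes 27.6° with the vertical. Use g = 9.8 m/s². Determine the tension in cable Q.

Angles from the horizontal: cable P is 90° − 56° = 34°, cable Q is 90° − 27.6° = 62.4°.
Weight W = 31 × 9.8 = 303.8 N acts straight down.
Horizontal: T_P cos 34° = T_Q cos 62.4°  →  T_P = 0.5588 T_Q.
Vertical: T_P sin 34° + T_Q sin 62.4° = 303.8.
Substituting the horizontal relation into the vertical equation gives 1.199 T_Q = 303.8, so T_Q = 253.4 N.

T_Q ≈ 253 N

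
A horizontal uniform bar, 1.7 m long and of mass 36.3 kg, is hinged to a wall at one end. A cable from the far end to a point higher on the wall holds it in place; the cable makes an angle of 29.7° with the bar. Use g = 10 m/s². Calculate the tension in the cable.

Take torques about the hinge: T sin 29.7° · 1.7 = 36.3×10×0.85 = 308.55 N·m.
So T = 308.55 / (0.4955 × 1.7) = 366.33 N.

T ≈ 366 N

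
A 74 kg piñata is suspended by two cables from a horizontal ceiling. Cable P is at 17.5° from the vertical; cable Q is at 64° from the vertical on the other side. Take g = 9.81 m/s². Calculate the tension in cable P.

Angles from the horizontal: cable P is 90° − 17.5° = 72.5°, cable Q is 90° − 64° = 26°.
Weight W = 74 × 9.81 = 725.9 N acts straight down.
Horizontal: T_P cos 72.5° = T_Q cos 26°  →  T_Q = 0.3346 T_P.
Vertical: T_P sin 72.5° + T_Q sin 26° = 725.9.
Substituting the horizontal relation into the vertical equation gives 1.1 T_P = 725.9, so T_P = 659.7 N.

T_P ≈ 660 N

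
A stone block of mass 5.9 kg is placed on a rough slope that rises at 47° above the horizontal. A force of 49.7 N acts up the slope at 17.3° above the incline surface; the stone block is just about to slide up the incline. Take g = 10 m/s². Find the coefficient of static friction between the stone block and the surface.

On the verge of sliding up the incline, friction is at its maximum μN and acts down the slope.
Perpendicular to incline: N = W cos 47° − P sin 17.3° = 40.24 − 14.78 = 25.46 N.
Along incline: P cos 17.3° − μN = W sin 47° → μ = −(W sin 47° − P cos 17.3°) / N = 0.169.

μ ≈ 0.169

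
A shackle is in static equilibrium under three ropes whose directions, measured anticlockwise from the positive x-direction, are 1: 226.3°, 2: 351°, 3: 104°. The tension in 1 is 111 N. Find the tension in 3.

T_3 ≈ 99.1 N

Resolve: ΣF_x = 111 cos 226.3° + T_2 cos 351° + T_3 cos 104° = 0.
        ΣF_y = 111 sin 226.3° + T_2 sin 351° + T_3 sin 104° = 0.
The known terms sum to (-76.69, -80.25) N, so 0.9877 T_2 − 0.2419 T_3 = 76.69 and -0.1564 T_2 + 0.9703 T_3 = 80.25.
Solving simultaneously: T_2 = 101.9 N, T_3 = 99.14 N.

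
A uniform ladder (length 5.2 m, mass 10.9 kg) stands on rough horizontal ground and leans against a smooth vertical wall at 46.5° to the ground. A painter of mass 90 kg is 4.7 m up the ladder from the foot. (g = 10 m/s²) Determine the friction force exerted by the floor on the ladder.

f ≈ 824 N

Torques about the foot: N_wall · 5.2 sin 46.5° = 10.9×10×2.6 cos 46.5° + 90×10×4.7 cos 46.5° → N_wall = 823.66 N.
ΣF_x = 0: f_floor = N_wall = 823.66 N.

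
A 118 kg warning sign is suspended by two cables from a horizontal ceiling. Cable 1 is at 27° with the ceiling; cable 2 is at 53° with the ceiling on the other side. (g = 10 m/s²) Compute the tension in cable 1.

Weight W = 118 × 10 = 1180 N acts straight down.
Horizontal: T_1 cos 27° = T_2 cos 53°  →  T_2 = 1.481 T_1.
Vertical: T_1 sin 27° + T_2 sin 53° = 1180.
Substituting the horizontal relation into the vertical equation gives 1.636 T_1 = 1180, so T_1 = 721.1 N.

T_1 ≈ 721 N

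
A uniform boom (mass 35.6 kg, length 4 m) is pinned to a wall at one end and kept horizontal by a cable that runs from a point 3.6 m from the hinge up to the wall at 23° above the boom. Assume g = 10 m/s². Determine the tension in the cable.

T ≈ 506 N

Take torques about the hinge: T sin 23° · 3.6 = 35.6×10×2 = 712 N·m.
So T = 712 / (0.3907 × 3.6) = 506.17 N.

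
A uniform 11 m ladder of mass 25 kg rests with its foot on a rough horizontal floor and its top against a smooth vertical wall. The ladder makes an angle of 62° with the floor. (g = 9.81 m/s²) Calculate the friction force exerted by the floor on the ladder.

Torques about the foot: N_wall · 11 sin 62° = 25×9.81×5.5 cos 62° → N_wall = 65.201 N.
ΣF_x = 0: f_floor = N_wall = 65.201 N.

f ≈ 65.2 N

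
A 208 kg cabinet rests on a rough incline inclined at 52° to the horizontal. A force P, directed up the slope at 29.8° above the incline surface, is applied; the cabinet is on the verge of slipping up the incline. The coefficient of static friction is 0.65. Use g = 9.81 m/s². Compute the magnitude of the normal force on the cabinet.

N ≈ 244 N

On the verge of sliding up the incline, friction equals μN and acts down the slope.
Perpendicular: N + P sin 29.8° = W cos 52° = 1256 N.
Along incline: P cos 29.8° = W sin 52° + μN  with W sin 52° = 1608 N.
Solving the pair for P and N: P = 2036 N, N = 244.4 N (and f = μN = 158.9 N).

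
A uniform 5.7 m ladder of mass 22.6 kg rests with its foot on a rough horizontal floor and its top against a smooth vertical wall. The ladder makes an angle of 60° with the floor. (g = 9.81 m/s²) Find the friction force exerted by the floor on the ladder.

f ≈ 64 N

Torques about the foot: N_wall · 5.7 sin 60° = 22.6×9.81×2.85 cos 60° → N_wall = 64.001 N.
ΣF_x = 0: f_floor = N_wall = 64.001 N.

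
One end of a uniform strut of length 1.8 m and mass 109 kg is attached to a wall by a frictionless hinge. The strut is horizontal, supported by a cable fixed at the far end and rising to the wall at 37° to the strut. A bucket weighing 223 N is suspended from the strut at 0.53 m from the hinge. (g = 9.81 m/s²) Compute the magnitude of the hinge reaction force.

|H| ≈ 1060 N

Take torques about the hinge: T sin 37° · 1.8 = 109×9.81×0.9 + 223×0.53 = 1080.6 N·m.
So T = 1080.6 / (0.6018 × 1.8) = 997.49 N.
ΣF_x = 0: H_x = T cos 37° = 796.63 N.
ΣF_y = 0: H_y = (109×9.81 + 223) − T sin 37° = 1292.3 − 600.31 = 691.98 N.
|H| = √(H_x² + H_y²) = √((796.63)² + (691.98)²) = 1055.2 N.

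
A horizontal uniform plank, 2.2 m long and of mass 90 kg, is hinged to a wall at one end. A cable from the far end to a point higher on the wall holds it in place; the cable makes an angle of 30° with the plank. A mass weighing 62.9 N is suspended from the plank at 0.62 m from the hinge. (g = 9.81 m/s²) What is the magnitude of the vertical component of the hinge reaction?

Take torques about the hinge: T sin 30° · 2.2 = 90×9.81×1.1 + 62.9×0.62 = 1010.2 N·m.
So T = 1010.2 / (0.5000 × 2.2) = 918.35 N.
ΣF_y = 0: H_y = (90×9.81 + 62.9) − T sin 30° = 945.8 − 459.18 = 486.62 N.

|H_y| ≈ 487 N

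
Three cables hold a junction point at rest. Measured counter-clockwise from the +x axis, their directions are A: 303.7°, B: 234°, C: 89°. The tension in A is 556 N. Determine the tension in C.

T_C ≈ 909 N

Resolve: ΣF_x = 556 cos 303.7° + T_B cos 234° + T_C cos 89° = 0.
        ΣF_y = 556 sin 303.7° + T_B sin 234° + T_C sin 89° = 0.
The known terms sum to (308.5, -462.6) N, so -0.5878 T_B + 0.0175 T_C = -308.5 and -0.8090 T_B + 0.9998 T_C = 462.6.
Solving simultaneously: T_B = 551.8 N, T_C = 909.1 N.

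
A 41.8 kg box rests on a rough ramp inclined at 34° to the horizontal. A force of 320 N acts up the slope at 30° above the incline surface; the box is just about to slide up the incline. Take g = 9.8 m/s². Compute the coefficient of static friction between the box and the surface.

On the verge of sliding up the incline, friction is at its maximum μN and acts down the slope.
Perpendicular to incline: N = W cos 34° − P sin 30° = 339.6 − 160 = 179.6 N.
Along incline: P cos 30° − μN = W sin 34° → μ = −(W sin 34° − P cos 30°) / N = 0.2676.

μ ≈ 0.268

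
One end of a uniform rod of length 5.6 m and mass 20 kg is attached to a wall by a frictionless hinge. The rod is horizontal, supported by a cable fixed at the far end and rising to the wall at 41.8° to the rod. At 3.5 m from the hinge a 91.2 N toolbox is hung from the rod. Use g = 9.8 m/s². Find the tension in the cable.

T ≈ 233 N

Take torques about the hinge: T sin 41.8° · 5.6 = 20×9.8×2.8 + 91.2×3.5 = 868 N·m.
So T = 868 / (0.6665 × 5.6) = 232.55 N.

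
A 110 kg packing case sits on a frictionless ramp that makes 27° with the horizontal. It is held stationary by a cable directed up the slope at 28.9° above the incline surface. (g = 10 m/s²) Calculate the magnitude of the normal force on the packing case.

Take axes along and perpendicular to the incline. Weight components: W sin 27° = 499.4 N down-slope, W cos 27° = 980.1 N into the surface.
Along incline: T cos 28.9° = W sin 27° → T = 570.4 N.
Perpendicular: N = W cos 27° − T sin 28.9° = 704.4 N.

N ≈ 704 N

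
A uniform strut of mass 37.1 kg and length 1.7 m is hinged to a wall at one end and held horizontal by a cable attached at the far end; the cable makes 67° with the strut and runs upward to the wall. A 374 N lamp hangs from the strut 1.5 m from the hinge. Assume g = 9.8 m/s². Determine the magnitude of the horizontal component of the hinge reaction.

H_x ≈ 217 N

Take torques about the hinge: T sin 67° · 1.7 = 37.1×9.8×0.85 + 374×1.5 = 870.04 N·m.
So T = 870.04 / (0.9205 × 1.7) = 555.99 N.
ΣF_x = 0: H_x = T cos 67° = 217.24 N.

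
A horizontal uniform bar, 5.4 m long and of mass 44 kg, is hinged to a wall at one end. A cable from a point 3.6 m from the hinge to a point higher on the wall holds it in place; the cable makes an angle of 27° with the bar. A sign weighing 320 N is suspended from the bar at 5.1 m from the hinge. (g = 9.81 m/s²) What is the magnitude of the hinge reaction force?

|H| ≈ 1530 N

Take torques about the hinge: T sin 27° · 3.6 = 44×9.81×2.7 + 320×5.1 = 2797.4 N·m.
So T = 2797.4 / (0.4540 × 3.6) = 1711.6 N.
ΣF_x = 0: H_x = T cos 27° = 1525.1 N.
ΣF_y = 0: H_y = (44×9.81 + 320) − T sin 27° = 751.64 − 777.06 = -25.423 N.
|H| = √(H_x² + H_y²) = √((1525.1)² + (-25.423)²) = 1525.3 N.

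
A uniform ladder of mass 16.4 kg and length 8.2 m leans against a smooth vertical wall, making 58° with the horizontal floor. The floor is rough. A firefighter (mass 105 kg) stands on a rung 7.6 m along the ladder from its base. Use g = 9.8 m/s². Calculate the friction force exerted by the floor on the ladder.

f ≈ 646 N

Torques about the foot: N_wall · 8.2 sin 58° = 16.4×9.8×4.1 cos 58° + 105×9.8×7.6 cos 58° → N_wall = 646.16 N.
ΣF_x = 0: f_floor = N_wall = 646.16 N.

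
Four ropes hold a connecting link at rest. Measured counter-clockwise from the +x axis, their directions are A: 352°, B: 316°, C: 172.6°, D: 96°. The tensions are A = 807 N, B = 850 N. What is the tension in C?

T_C ≈ 1370 N

Resolve: ΣF_x = 807 cos 352° + 850 cos 316° + T_C cos 172.6° + T_D cos 96° = 0.
        ΣF_y = 807 sin 352° + 850 sin 316° + T_C sin 172.6° + T_D sin 96° = 0.
The known terms sum to (1411, -702.8) N, so -0.9917 T_C − 0.1045 T_D = -1411 and 0.1288 T_C + 0.9945 T_D = 702.8.
Solving simultaneously: T_C = 1367 N, T_D = 529.7 N.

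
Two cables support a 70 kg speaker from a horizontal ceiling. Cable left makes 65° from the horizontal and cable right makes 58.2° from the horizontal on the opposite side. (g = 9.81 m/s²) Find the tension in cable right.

T_right ≈ 347 N

Weight W = 70 × 9.81 = 686.7 N acts straight down.
Horizontal: T_left cos 65° = T_right cos 58.2°  →  T_left = 1.247 T_right.
Vertical: T_left sin 65° + T_right sin 58.2° = 686.7.
Substituting the horizontal relation into the vertical equation gives 1.98 T_right = 686.7, so T_right = 346.8 N.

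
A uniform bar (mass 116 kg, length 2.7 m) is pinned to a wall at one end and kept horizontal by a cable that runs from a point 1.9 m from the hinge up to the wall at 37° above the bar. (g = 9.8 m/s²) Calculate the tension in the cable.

T ≈ 1340 N

Take torques about the hinge: T sin 37° · 1.9 = 116×9.8×1.35 = 1534.7 N·m.
So T = 1534.7 / (0.6018 × 1.9) = 1342.2 N.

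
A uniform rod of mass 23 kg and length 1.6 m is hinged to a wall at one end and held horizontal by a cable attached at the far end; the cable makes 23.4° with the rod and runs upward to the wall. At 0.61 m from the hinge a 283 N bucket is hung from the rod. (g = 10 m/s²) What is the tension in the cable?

T ≈ 561 N

Take torques about the hinge: T sin 23.4° · 1.6 = 23×10×0.8 + 283×0.61 = 356.63 N·m.
So T = 356.63 / (0.3971 × 1.6) = 561.24 N.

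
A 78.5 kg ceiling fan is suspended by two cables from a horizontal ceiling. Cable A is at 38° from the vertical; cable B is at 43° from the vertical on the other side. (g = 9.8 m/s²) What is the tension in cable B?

T_B ≈ 480 N

Angles from the horizontal: cable A is 90° − 38° = 52°, cable B is 90° − 43° = 47°.
Weight W = 78.5 × 9.8 = 769.3 N acts straight down.
Horizontal: T_A cos 52° = T_B cos 47°  →  T_A = 1.108 T_B.
Vertical: T_A sin 52° + T_B sin 47° = 769.3.
Substituting the horizontal relation into the vertical equation gives 1.604 T_B = 769.3, so T_B = 479.5 N.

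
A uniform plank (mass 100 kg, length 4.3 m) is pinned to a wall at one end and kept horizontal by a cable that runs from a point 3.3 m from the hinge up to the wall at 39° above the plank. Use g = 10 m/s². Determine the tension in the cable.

T ≈ 1040 N

Take torques about the hinge: T sin 39° · 3.3 = 100×10×2.15 = 2150 N·m.
So T = 2150 / (0.6293 × 3.3) = 1035.3 N.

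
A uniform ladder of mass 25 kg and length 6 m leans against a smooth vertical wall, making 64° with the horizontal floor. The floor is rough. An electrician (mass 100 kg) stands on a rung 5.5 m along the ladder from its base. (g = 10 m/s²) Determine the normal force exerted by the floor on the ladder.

N_floor ≈ 1250 N

ΣF_y = 0: N_floor = 25×10 + 100×10 = 1250 N.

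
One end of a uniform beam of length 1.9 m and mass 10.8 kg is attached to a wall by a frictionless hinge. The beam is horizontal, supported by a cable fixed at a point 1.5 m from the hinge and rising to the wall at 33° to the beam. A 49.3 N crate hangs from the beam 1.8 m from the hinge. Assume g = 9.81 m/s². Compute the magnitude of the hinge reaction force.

|H| ≈ 197 N

Take torques about the hinge: T sin 33° · 1.5 = 10.8×9.81×0.95 + 49.3×1.8 = 189.39 N·m.
So T = 189.39 / (0.5446 × 1.5) = 231.82 N.
ΣF_x = 0: H_x = T cos 33° = 194.42 N.
ΣF_y = 0: H_y = (10.8×9.81 + 49.3) − T sin 33° = 155.25 − 126.26 = 28.988 N.
|H| = √(H_x² + H_y²) = √((194.42)² + (28.988)²) = 196.57 N.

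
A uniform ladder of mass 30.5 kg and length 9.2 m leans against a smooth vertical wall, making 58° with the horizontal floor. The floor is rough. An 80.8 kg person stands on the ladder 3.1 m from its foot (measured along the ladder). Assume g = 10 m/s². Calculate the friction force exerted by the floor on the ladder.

Torques about the foot: N_wall · 9.2 sin 58° = 30.5×10×4.6 cos 58° + 80.8×10×3.1 cos 58° → N_wall = 265.42 N.
ΣF_x = 0: f_floor = N_wall = 265.42 N.

f ≈ 265 N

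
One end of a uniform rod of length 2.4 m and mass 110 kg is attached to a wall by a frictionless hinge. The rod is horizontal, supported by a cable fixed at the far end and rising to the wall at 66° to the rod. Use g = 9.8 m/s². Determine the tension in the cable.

Take torques about the hinge: T sin 66° · 2.4 = 110×9.8×1.2 = 1293.6 N·m.
So T = 1293.6 / (0.9135 × 2.4) = 590.01 N.

T ≈ 590 N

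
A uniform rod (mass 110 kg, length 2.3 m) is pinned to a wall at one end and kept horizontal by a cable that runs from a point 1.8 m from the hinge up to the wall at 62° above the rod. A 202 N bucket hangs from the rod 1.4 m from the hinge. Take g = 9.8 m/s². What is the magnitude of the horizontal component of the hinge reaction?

Take torques about the hinge: T sin 62° · 1.8 = 110×9.8×1.15 + 202×1.4 = 1522.5 N·m.
So T = 1522.5 / (0.8829 × 1.8) = 957.97 N.
ΣF_x = 0: H_x = T cos 62° = 449.74 N.

H_x ≈ 450 N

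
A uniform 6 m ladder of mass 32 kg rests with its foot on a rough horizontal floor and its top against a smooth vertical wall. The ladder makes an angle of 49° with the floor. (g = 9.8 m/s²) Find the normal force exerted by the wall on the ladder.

Torques about the foot: N_wall · 6 sin 49° = 32×9.8×3 cos 49° → N_wall = 136.3 N.

N_wall ≈ 136 N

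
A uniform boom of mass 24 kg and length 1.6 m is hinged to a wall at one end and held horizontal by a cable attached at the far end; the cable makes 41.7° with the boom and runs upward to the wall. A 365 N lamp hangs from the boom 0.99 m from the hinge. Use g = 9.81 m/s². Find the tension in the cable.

Take torques about the hinge: T sin 41.7° · 1.6 = 24×9.81×0.8 + 365×0.99 = 549.7 N·m.
So T = 549.7 / (0.6652 × 1.6) = 516.46 N.

T ≈ 516 N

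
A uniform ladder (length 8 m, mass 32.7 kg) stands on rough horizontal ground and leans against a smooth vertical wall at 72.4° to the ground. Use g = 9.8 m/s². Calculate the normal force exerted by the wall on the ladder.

Torques about the foot: N_wall · 8 sin 72.4° = 32.7×9.8×4 cos 72.4° → N_wall = 50.828 N.

N_wall ≈ 50.8 N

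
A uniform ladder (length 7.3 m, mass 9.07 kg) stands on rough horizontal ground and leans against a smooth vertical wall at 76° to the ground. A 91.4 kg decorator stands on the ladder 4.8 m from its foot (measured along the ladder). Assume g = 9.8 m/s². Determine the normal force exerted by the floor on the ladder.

N_floor ≈ 985 N

ΣF_y = 0: N_floor = 9.07×9.8 + 91.4×9.8 = 984.61 N.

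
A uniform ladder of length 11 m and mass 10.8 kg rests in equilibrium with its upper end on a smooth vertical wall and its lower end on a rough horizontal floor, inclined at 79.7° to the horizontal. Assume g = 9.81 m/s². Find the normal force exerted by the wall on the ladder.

N_wall ≈ 9.63 N

Torques about the foot: N_wall · 11 sin 79.7° = 10.8×9.81×5.5 cos 79.7° → N_wall = 9.627 N.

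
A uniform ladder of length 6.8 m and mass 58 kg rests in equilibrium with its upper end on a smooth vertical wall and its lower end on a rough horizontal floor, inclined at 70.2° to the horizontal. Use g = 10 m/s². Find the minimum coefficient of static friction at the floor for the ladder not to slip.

ΣF_y = 0: N_floor = 58×10 = 580 N.
Torques about the foot: N_wall · 6.8 sin 70.2° = 58×10×3.4 cos 70.2° → N_wall = 104.41 N.
ΣF_x = 0: f_floor = N_wall = 104.41 N.
μ_min = f_floor / N_floor = 104.41 / 580 = 0.18.

μ_min ≈ 0.180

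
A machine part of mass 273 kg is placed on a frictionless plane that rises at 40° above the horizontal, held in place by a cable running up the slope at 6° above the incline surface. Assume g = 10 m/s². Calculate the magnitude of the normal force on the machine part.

N ≈ 1910 N

Take axes along and perpendicular to the incline. Weight components: W sin 40° = 1755 N down-slope, W cos 40° = 2091 N into the surface.
Along incline: T cos 6° = W sin 40° → T = 1764 N.
Perpendicular: N = W cos 40° − T sin 6° = 1907 N.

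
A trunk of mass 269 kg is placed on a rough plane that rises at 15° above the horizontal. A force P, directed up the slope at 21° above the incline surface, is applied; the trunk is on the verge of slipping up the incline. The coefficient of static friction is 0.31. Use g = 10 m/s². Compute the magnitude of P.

On the verge of sliding up the incline, friction equals μN and acts down the slope.
Perpendicular: N + P sin 21° = W cos 15° = 2598 N.
Along incline: P cos 21° = W sin 15° + μN  with W sin 15° = 696.2 N.
Solving the pair for P and N: P = 1437 N, N = 2083 N (and f = μN = 645.8 N).

P ≈ 1440 N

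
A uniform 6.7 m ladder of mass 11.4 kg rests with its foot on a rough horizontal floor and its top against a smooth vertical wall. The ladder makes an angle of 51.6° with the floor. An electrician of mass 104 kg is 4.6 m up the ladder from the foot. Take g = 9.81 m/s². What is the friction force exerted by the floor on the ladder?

f ≈ 599 N

Torques about the foot: N_wall · 6.7 sin 51.6° = 11.4×9.81×3.35 cos 51.6° + 104×9.81×4.6 cos 51.6° → N_wall = 599.5 N.
ΣF_x = 0: f_floor = N_wall = 599.5 N.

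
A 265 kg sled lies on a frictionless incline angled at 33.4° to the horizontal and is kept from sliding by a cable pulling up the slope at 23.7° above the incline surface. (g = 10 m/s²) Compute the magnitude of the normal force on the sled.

N ≈ 1570 N

Take axes along and perpendicular to the incline. Weight components: W sin 33.4° = 1459 N down-slope, W cos 33.4° = 2212 N into the surface.
Along incline: T cos 23.7° = W sin 33.4° → T = 1593 N.
Perpendicular: N = W cos 33.4° − T sin 23.7° = 1572 N.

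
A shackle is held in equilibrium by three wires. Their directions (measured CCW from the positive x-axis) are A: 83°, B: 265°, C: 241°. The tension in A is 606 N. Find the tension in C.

Resolve: ΣF_x = 606 cos 83° + T_B cos 265° + T_C cos 241° = 0.
        ΣF_y = 606 sin 83° + T_B sin 265° + T_C sin 241° = 0.
The known terms sum to (73.85, 601.5) N, so -0.0872 T_B − 0.4848 T_C = -73.85 and -0.9962 T_B − 0.8746 T_C = -601.5.
Solving simultaneously: T_B = 558.1 N, T_C = 52 N.

T_C ≈ 52 N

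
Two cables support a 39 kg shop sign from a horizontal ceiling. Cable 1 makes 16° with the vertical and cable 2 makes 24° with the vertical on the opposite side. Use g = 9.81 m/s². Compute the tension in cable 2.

Angles from the horizontal: cable 1 is 90° − 16° = 74°, cable 2 is 90° − 24° = 66°.
Weight W = 39 × 9.81 = 382.6 N acts straight down.
Horizontal: T_1 cos 74° = T_2 cos 66°  →  T_1 = 1.476 T_2.
Vertical: T_1 sin 74° + T_2 sin 66° = 382.6.
Substituting the horizontal relation into the vertical equation gives 2.332 T_2 = 382.6, so T_2 = 164.1 N.

T_2 ≈ 164 N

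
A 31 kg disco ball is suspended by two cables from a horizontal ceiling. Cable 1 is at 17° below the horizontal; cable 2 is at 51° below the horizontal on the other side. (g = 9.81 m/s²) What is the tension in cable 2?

T_2 ≈ 314 N

Weight W = 31 × 9.81 = 304.1 N acts straight down.
Horizontal: T_1 cos 17° = T_2 cos 51°  →  T_1 = 0.6581 T_2.
Vertical: T_1 sin 17° + T_2 sin 51° = 304.1.
Substituting the horizontal relation into the vertical equation gives 0.9695 T_2 = 304.1, so T_2 = 313.7 N.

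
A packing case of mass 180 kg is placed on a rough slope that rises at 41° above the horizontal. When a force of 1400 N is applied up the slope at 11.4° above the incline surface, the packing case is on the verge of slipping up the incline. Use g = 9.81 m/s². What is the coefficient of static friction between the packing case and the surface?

μ ≈ 0.203

On the verge of sliding up the incline, friction is at its maximum μN and acts down the slope.
Perpendicular to incline: N = W cos 41° − P sin 11.4° = 1333 − 276.7 = 1056 N.
Along incline: P cos 11.4° − μN = W sin 41° → μ = −(W sin 41° − P cos 11.4°) / N = 0.2026.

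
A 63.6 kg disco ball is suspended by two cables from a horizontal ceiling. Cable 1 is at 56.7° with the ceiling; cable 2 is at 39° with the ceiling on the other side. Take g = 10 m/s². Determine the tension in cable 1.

Weight W = 63.6 × 10 = 636 N acts straight down.
Horizontal: T_1 cos 56.7° = T_2 cos 39°  →  T_2 = 0.7065 T_1.
Vertical: T_1 sin 56.7° + T_2 sin 39° = 636.
Substituting the horizontal relation into the vertical equation gives 1.28 T_1 = 636, so T_1 = 496.7 N.

T_1 ≈ 497 N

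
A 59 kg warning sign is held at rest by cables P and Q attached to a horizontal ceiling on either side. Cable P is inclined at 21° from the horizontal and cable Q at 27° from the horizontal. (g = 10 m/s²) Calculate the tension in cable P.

T_P ≈ 707 N

Weight W = 59 × 10 = 590 N acts straight down.
Horizontal: T_P cos 21° = T_Q cos 27°  →  T_Q = 1.048 T_P.
Vertical: T_P sin 21° + T_Q sin 27° = 590.
Substituting the horizontal relation into the vertical equation gives 0.8341 T_P = 590, so T_P = 707.4 N.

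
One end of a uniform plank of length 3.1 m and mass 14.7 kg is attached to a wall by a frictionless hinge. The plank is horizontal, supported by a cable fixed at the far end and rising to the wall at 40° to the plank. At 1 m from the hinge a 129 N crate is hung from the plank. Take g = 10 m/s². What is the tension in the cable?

Take torques about the hinge: T sin 40° · 3.1 = 14.7×10×1.55 + 129×1 = 356.85 N·m.
So T = 356.85 / (0.6428 × 3.1) = 179.08 N.

T ≈ 179 N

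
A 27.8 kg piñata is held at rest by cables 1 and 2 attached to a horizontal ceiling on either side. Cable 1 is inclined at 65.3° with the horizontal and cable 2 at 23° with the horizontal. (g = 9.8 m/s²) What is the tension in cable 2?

Weight W = 27.8 × 9.8 = 272.4 N acts straight down.
Horizontal: T_1 cos 65.3° = T_2 cos 23°  →  T_1 = 2.203 T_2.
Vertical: T_1 sin 65.3° + T_2 sin 23° = 272.4.
Substituting the horizontal relation into the vertical equation gives 2.392 T_2 = 272.4, so T_2 = 113.9 N.

T_2 ≈ 114 N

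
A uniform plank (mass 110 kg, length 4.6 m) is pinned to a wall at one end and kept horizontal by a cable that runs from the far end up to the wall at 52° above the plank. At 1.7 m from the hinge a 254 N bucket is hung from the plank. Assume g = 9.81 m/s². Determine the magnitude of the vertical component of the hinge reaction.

Take torques about the hinge: T sin 52° · 4.6 = 110×9.81×2.3 + 254×1.7 = 2913.7 N·m.
So T = 2913.7 / (0.7880 × 4.6) = 803.82 N.
ΣF_y = 0: H_y = (110×9.81 + 254) − T sin 52° = 1333.1 − 633.42 = 699.68 N.

|H_y| ≈ 700 N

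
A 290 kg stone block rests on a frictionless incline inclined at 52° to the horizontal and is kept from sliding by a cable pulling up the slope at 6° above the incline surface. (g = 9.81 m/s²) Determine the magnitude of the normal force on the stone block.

Take axes along and perpendicular to the incline. Weight components: W sin 52° = 2242 N down-slope, W cos 52° = 1751 N into the surface.
Along incline: T cos 6° = W sin 52° → T = 2254 N.
Perpendicular: N = W cos 52° − T sin 6° = 1516 N.

N ≈ 1520 N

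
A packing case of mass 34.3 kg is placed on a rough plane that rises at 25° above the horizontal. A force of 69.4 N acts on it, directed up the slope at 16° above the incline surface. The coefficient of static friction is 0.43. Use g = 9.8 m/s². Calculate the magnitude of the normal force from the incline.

N ≈ 286 N

Axes along / perpendicular to the incline. W sin 25° = 142.1 N down-slope; W cos 25° = 304.6 N into the surface.
Perpendicular: N = W cos 25° − P sin 16° = 304.6 − 19.13 = 285.5 N.
Along incline: P cos 16° + f = W sin 25° (friction acts up-slope) → f = 142.1 − 66.71 = 75.35 N.
|f| = 75.35 N ≤ μN = 122.8 N, so the packing case is indeed static.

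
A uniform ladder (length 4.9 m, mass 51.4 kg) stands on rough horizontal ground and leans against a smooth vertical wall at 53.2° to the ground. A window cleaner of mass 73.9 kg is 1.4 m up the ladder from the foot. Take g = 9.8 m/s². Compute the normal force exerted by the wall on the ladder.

N_wall ≈ 343 N

Torques about the foot: N_wall · 4.9 sin 53.2° = 51.4×9.8×2.45 cos 53.2° + 73.9×9.8×1.4 cos 53.2° → N_wall = 343.21 N.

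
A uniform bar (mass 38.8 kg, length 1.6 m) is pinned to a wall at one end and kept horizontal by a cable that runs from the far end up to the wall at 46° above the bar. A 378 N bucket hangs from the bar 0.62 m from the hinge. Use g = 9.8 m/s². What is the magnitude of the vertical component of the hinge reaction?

Take torques about the hinge: T sin 46° · 1.6 = 38.8×9.8×0.8 + 378×0.62 = 538.55 N·m.
So T = 538.55 / (0.7193 × 1.6) = 467.92 N.
ΣF_y = 0: H_y = (38.8×9.8 + 378) − T sin 46° = 758.24 − 336.59 = 421.65 N.

|H_y| ≈ 422 N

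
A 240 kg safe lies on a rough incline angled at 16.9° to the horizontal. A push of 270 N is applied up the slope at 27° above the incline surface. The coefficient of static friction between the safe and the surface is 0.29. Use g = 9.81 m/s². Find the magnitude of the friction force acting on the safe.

Axes along / perpendicular to the incline. W sin 16.9° = 684.4 N down-slope; W cos 16.9° = 2253 N into the surface.
Perpendicular: N = W cos 16.9° − P sin 27° = 2253 − 122.6 = 2130 N.
Along incline: P cos 27° + f = W sin 16.9° (friction acts up-slope) → f = 684.4 − 240.6 = 443.9 N.
|f| = 443.9 N ≤ μN = 617.7 N, so the safe is indeed static.

f ≈ 444 N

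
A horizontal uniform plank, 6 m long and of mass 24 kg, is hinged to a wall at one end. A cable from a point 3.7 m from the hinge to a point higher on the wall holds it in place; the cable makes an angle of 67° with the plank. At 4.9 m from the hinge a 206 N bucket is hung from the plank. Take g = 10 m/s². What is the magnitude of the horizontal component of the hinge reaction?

H_x ≈ 198 N

Take torques about the hinge: T sin 67° · 3.7 = 24×10×3 + 206×4.9 = 1729.4 N·m.
So T = 1729.4 / (0.9205 × 3.7) = 507.77 N.
ΣF_x = 0: H_x = T cos 67° = 198.4 N.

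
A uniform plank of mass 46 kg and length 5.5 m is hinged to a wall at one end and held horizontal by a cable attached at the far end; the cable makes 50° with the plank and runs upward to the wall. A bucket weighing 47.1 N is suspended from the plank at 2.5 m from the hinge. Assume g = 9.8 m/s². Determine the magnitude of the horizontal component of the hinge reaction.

Take torques about the hinge: T sin 50° · 5.5 = 46×9.8×2.75 + 47.1×2.5 = 1357.5 N·m.
So T = 1357.5 / (0.7660 × 5.5) = 322.19 N.
ΣF_x = 0: H_x = T cos 50° = 207.1 N.

H_x ≈ 207 N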